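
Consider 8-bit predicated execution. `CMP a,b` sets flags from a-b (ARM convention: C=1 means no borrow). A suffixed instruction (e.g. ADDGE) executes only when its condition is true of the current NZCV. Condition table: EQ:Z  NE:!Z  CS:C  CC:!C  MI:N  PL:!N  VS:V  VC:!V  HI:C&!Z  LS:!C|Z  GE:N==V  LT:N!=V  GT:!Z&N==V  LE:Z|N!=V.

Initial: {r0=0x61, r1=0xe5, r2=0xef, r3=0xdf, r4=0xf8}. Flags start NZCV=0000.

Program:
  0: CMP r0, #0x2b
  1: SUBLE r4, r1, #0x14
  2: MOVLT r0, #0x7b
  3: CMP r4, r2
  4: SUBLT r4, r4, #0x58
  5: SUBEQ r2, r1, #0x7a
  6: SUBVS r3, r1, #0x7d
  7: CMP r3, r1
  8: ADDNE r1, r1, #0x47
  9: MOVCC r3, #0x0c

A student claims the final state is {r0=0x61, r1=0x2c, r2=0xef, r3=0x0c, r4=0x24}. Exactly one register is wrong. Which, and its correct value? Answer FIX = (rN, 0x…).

FIX = (r4, 0xf8)

[0] flags=0010 → (cmp)
[1] flags=0010 LE?F → skip
[2] flags=0010 LT?F → skip
[3] flags=0010 → (cmp)
[4] flags=0010 LT?F → skip
[5] flags=0010 EQ?F → skip
[6] flags=0010 VS?F → skip
[7] flags=1000 → (cmp)
[8] flags=1000 NE?T → r1=0x2c
[9] flags=1000 CC?T → r3=0x0c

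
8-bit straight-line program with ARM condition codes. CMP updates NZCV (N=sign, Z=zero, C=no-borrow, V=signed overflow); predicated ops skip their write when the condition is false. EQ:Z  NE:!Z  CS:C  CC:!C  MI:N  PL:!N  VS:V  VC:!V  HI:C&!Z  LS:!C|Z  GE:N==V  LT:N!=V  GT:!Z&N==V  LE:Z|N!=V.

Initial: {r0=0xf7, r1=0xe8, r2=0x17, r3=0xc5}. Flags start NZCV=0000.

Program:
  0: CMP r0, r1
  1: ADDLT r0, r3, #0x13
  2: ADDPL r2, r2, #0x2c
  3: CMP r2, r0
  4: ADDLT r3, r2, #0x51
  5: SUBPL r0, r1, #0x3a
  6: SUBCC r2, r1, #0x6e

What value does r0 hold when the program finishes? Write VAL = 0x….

0: ✓ CMP  NZCV=0010
1: · ADDLT
2: ✓ ADDPL  r2←0x43
3: ✓ CMP  NZCV=0000
4: · ADDLT
5: ✓ SUBPL  r0←0xae
6: ✓ SUBCC  r2←0x7a

VAL = 0xae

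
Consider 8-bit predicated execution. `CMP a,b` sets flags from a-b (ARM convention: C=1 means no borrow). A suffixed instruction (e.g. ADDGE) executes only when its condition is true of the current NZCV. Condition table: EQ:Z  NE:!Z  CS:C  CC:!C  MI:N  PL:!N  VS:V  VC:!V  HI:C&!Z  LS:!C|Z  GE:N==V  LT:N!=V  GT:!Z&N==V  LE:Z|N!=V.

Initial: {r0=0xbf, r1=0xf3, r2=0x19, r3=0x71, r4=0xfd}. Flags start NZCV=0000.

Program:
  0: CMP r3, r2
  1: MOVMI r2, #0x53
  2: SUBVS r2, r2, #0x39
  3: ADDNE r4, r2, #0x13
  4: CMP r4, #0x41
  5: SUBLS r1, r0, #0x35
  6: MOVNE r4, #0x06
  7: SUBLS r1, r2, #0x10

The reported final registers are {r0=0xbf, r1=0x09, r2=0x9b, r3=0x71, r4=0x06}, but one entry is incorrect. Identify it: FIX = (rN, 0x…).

FIX = (r2, 0x19)

[0] flags=0010 → (cmp)
[1] flags=0010 MI?F → skip
[2] flags=0010 VS?F → skip
[3] flags=0010 NE?T → r4=0x2c
[4] flags=1000 → (cmp)
[5] flags=1000 LS?T → r1=0x8a
[6] flags=1000 NE?T → r4=0x06
[7] flags=1000 LS?T → r1=0x09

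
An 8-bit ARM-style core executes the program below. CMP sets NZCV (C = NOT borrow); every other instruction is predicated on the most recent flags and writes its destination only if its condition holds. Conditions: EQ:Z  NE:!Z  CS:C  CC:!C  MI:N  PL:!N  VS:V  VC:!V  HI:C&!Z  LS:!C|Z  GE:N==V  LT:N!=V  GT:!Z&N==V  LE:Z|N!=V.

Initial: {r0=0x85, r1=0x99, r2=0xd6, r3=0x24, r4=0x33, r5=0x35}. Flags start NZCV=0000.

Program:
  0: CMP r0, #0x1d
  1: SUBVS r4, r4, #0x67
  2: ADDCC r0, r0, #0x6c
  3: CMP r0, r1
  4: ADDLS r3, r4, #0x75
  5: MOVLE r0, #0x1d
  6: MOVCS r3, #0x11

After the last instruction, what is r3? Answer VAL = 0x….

VAL = 0x41

[0] flags=0011 → (cmp)
[1] flags=0011 VS?T → r4=0xcc
[2] flags=0011 CC?F → skip
[3] flags=1000 → (cmp)
[4] flags=1000 LS?T → r3=0x41
[5] flags=1000 LE?T → r0=0x1d
[6] flags=1000 CS?F → skip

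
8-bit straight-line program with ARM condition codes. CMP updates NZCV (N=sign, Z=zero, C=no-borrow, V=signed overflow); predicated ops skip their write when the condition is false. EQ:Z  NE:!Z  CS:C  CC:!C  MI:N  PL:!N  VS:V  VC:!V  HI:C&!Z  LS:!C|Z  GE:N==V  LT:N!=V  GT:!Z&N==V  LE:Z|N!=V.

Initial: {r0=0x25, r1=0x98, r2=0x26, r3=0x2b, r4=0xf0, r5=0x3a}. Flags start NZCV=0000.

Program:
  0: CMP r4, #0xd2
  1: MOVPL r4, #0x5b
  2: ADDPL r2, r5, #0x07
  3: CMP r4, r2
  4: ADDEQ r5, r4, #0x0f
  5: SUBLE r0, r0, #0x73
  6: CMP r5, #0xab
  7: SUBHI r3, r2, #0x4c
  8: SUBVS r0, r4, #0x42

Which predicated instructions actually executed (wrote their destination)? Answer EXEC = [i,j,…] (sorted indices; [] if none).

[0] flags=0010 → (cmp)
[1] flags=0010 PL?T → r4=0x5b
[2] flags=0010 PL?T → r2=0x41
[3] flags=0010 → (cmp)
[4] flags=0010 EQ?F → skip
[5] flags=0010 LE?F → skip
[6] flags=1001 → (cmp)
[7] flags=1001 HI?F → skip
[8] flags=1001 VS?T → r0=0x19

EXEC = [1,2,8]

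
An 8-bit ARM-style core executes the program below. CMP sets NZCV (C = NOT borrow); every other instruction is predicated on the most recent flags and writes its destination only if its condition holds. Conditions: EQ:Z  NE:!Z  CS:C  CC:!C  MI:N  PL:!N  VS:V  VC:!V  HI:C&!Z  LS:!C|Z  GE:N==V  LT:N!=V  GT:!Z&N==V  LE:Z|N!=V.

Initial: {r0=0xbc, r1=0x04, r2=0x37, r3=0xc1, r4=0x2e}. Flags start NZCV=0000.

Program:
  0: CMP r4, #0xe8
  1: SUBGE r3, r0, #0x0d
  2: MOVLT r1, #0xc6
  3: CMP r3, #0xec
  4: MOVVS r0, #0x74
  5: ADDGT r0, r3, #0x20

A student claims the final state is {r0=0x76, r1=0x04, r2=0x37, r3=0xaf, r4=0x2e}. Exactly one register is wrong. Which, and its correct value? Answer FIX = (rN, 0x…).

[0] flags=0000 → (cmp)
[1] flags=0000 GE?T → r3=0xaf
[2] flags=0000 LT?F → skip
[3] flags=1000 → (cmp)
[4] flags=1000 VS?F → skip
[5] flags=1000 GT?F → skip

FIX = (r0, 0xbc)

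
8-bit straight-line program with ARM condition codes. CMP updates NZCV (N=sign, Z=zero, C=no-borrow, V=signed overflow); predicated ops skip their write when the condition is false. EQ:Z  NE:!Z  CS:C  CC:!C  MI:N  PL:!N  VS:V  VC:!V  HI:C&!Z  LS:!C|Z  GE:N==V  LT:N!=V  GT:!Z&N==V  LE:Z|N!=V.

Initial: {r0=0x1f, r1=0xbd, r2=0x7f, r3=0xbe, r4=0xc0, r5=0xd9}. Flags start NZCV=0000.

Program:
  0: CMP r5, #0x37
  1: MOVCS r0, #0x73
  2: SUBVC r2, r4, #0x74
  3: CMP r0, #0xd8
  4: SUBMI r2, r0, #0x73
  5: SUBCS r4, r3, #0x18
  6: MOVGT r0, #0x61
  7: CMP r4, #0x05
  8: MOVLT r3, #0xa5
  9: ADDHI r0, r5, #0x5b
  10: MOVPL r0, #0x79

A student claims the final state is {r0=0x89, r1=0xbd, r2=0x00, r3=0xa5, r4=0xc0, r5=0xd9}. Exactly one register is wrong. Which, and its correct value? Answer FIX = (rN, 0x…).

FIX = (r0, 0x34)

[0] flags=1010 → (cmp)
[1] flags=1010 CS?T → r0=0x73
[2] flags=1010 VC?T → r2=0x4c
[3] flags=1001 → (cmp)
[4] flags=1001 MI?T → r2=0x00
[5] flags=1001 CS?F → skip
[6] flags=1001 GT?T → r0=0x61
[7] flags=1010 → (cmp)
[8] flags=1010 LT?T → r3=0xa5
[9] flags=1010 HI?T → r0=0x34
[10] flags=1010 PL?F → skip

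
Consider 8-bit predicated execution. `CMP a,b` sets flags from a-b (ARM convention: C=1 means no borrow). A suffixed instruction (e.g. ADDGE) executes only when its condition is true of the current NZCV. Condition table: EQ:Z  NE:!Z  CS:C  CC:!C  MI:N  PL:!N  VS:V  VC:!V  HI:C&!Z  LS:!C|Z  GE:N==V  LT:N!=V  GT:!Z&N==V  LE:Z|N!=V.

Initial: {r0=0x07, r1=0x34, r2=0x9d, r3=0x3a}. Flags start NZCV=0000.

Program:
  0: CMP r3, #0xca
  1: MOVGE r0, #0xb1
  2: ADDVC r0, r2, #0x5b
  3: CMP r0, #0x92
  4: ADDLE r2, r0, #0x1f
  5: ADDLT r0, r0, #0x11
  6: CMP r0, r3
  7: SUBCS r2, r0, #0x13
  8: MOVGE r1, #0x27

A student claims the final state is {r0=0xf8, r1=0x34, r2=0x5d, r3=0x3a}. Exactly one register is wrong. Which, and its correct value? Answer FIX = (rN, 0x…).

FIX = (r2, 0xe5)

[0] flags=0000 → (cmp)
[1] flags=0000 GE?T → r0=0xb1
[2] flags=0000 VC?T → r0=0xf8
[3] flags=0010 → (cmp)
[4] flags=0010 LE?F → skip
[5] flags=0010 LT?F → skip
[6] flags=1010 → (cmp)
[7] flags=1010 CS?T → r2=0xe5
[8] flags=1010 GE?F → skip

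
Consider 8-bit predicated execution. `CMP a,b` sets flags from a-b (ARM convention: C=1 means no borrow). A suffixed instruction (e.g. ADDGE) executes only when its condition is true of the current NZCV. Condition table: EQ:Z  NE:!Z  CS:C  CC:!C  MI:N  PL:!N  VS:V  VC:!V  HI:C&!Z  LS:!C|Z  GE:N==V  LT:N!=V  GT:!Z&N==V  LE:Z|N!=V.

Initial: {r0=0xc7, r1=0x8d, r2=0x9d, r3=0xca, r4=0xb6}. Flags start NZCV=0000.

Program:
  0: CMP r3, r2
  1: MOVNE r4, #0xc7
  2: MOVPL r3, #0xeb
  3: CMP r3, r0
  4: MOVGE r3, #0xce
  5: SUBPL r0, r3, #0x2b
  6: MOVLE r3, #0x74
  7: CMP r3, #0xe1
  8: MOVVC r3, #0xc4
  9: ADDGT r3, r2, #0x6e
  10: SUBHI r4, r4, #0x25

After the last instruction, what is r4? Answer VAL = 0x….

[0] flags=0010 → (cmp)
[1] flags=0010 NE?T → r4=0xc7
[2] flags=0010 PL?T → r3=0xeb
[3] flags=0010 → (cmp)
[4] flags=0010 GE?T → r3=0xce
[5] flags=0010 PL?T → r0=0xa3
[6] flags=0010 LE?F → skip
[7] flags=1000 → (cmp)
[8] flags=1000 VC?T → r3=0xc4
[9] flags=1000 GT?F → skip
[10] flags=1000 HI?F → skip

VAL = 0xc7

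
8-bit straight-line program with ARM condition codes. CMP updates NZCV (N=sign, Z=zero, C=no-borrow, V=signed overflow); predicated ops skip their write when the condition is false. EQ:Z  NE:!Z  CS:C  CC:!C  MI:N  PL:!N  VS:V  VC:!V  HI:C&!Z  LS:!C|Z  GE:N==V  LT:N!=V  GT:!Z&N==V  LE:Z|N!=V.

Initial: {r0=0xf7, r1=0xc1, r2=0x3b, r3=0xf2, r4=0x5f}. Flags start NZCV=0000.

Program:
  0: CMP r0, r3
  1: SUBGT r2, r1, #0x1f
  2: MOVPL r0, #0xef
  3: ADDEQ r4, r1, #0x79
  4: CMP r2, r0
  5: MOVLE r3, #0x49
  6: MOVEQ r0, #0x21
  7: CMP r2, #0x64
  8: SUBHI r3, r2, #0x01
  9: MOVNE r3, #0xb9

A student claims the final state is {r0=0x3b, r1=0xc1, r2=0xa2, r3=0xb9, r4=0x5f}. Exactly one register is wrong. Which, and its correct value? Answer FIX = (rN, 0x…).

[0] flags=0010 → (cmp)
[1] flags=0010 GT?T → r2=0xa2
[2] flags=0010 PL?T → r0=0xef
[3] flags=0010 EQ?F → skip
[4] flags=1000 → (cmp)
[5] flags=1000 LE?T → r3=0x49
[6] flags=1000 EQ?F → skip
[7] flags=0011 → (cmp)
[8] flags=0011 HI?T → r3=0xa1
[9] flags=0011 NE?T → r3=0xb9

FIX = (r0, 0xef)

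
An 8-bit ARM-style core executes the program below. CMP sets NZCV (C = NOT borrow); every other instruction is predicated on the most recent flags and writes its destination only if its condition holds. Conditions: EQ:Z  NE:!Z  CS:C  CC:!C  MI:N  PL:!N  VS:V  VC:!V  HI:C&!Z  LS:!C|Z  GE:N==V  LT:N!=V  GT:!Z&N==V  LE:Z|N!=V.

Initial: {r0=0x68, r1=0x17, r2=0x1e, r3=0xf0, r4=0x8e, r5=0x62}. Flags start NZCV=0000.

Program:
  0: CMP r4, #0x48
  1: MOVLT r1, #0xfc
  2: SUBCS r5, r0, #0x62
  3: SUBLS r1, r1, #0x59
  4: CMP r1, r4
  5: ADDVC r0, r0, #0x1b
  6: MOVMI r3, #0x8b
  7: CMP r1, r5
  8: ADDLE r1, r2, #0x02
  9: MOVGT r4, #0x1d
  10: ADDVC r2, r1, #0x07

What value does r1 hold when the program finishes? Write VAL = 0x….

VAL = 0x20

0: ✓ CMP  NZCV=0011
1: ✓ MOVLT  r1←0xfc
2: ✓ SUBCS  r5←0x06
3: · SUBLS
4: ✓ CMP  NZCV=0010
5: ✓ ADDVC  r0←0x83
6: · MOVMI
7: ✓ CMP  NZCV=1010
8: ✓ ADDLE  r1←0x20
9: · MOVGT
10: ✓ ADDVC  r2←0x27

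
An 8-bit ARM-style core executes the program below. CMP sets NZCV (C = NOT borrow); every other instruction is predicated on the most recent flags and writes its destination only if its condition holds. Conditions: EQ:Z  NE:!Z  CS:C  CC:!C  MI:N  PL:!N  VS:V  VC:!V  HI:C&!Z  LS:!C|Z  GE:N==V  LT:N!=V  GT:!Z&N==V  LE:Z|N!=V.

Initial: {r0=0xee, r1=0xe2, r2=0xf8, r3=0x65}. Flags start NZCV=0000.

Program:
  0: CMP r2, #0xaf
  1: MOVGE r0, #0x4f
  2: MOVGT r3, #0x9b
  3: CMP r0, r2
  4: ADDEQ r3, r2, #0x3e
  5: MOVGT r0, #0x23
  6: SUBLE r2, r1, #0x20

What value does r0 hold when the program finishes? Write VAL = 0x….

VAL = 0x23

0: ✓ CMP  NZCV=0010
1: ✓ MOVGE  r0←0x4f
2: ✓ MOVGT  r3←0x9b
3: ✓ CMP  NZCV=0000
4: · ADDEQ
5: ✓ MOVGT  r0←0x23
6: · SUBLE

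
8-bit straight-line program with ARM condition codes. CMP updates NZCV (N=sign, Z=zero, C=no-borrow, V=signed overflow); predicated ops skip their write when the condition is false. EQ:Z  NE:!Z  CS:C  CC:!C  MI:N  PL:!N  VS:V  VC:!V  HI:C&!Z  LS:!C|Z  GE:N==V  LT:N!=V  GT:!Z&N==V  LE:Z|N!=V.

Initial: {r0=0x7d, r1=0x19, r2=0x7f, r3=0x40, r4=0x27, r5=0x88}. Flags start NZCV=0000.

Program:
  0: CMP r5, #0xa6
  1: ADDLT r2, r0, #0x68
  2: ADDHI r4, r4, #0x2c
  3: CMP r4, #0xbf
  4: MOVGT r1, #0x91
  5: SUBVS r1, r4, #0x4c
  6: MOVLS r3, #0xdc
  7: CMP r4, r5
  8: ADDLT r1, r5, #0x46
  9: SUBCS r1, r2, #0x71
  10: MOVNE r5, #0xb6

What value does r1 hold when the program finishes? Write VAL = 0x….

VAL = 0x91

[0] flags=1000 → (cmp)
[1] flags=1000 LT?T → r2=0xe5
[2] flags=1000 HI?F → skip
[3] flags=0000 → (cmp)
[4] flags=0000 GT?T → r1=0x91
[5] flags=0000 VS?F → skip
[6] flags=0000 LS?T → r3=0xdc
[7] flags=1001 → (cmp)
[8] flags=1001 LT?F → skip
[9] flags=1001 CS?F → skip
[10] flags=1001 NE?T → r5=0xb6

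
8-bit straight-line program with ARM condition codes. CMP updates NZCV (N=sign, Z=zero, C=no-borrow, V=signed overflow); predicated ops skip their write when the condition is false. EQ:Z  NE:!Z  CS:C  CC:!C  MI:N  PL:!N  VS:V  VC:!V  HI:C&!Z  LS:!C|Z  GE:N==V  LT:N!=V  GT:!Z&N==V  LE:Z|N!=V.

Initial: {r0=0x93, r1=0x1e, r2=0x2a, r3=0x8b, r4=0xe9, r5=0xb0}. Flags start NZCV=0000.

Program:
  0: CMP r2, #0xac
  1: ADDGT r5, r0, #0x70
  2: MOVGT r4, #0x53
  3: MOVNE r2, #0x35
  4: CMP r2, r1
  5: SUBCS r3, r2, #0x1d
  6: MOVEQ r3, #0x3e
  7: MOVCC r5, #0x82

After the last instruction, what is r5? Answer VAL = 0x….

0: ✓ CMP  NZCV=0000
1: ✓ ADDGT  r5←0x03
2: ✓ MOVGT  r4←0x53
3: ✓ MOVNE  r2←0x35
4: ✓ CMP  NZCV=0010
5: ✓ SUBCS  r3←0x18
6: · MOVEQ
7: · MOVCC

VAL = 0x03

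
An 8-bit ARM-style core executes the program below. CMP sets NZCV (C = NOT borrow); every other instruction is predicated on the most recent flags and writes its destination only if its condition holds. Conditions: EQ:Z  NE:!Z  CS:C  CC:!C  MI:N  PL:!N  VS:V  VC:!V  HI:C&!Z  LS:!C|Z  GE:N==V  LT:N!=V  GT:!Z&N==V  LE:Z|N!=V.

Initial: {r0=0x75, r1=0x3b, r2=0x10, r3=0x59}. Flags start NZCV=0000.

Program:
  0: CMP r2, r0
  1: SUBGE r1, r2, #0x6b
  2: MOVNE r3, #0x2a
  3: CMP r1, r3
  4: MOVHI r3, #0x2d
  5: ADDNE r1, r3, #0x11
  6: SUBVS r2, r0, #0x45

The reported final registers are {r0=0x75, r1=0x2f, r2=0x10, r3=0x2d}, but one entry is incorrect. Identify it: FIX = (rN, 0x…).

[0] flags=1000 → (cmp)
[1] flags=1000 GE?F → skip
[2] flags=1000 NE?T → r3=0x2a
[3] flags=0010 → (cmp)
[4] flags=0010 HI?T → r3=0x2d
[5] flags=0010 NE?T → r1=0x3e
[6] flags=0010 VS?F → skip

FIX = (r1, 0x3e)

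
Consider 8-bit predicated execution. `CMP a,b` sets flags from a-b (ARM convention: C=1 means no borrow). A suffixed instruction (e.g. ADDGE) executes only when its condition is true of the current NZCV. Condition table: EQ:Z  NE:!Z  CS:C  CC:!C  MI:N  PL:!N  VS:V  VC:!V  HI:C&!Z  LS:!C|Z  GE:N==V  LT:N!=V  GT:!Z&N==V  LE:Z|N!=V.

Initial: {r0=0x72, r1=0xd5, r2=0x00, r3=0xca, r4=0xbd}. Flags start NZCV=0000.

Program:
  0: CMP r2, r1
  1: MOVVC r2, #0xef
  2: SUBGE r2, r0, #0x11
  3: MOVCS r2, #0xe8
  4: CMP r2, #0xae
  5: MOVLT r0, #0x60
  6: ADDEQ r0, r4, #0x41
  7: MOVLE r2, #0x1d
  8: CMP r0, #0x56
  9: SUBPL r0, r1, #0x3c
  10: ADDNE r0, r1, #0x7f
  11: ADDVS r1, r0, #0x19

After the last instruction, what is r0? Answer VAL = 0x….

VAL = 0x54

0: ✓ CMP  NZCV=0000
1: ✓ MOVVC  r2←0xef
2: ✓ SUBGE  r2←0x61
3: · MOVCS
4: ✓ CMP  NZCV=1001
5: · MOVLT
6: · ADDEQ
7: · MOVLE
8: ✓ CMP  NZCV=0010
9: ✓ SUBPL  r0←0x99
10: ✓ ADDNE  r0←0x54
11: · ADDVS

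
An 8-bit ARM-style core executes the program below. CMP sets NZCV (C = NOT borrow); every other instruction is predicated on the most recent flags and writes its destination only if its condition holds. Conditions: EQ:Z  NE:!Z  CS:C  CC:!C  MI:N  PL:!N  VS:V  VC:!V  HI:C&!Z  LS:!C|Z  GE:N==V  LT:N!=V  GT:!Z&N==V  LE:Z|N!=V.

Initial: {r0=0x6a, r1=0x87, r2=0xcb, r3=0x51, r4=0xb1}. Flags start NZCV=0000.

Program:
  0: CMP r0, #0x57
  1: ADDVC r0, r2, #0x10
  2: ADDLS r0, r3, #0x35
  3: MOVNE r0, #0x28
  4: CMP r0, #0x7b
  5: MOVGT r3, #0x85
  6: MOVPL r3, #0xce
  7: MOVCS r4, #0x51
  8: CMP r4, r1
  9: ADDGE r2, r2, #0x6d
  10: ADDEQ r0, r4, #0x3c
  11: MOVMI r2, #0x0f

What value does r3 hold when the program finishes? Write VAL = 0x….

0: ✓ CMP  NZCV=0010
1: ✓ ADDVC  r0←0xdb
2: · ADDLS
3: ✓ MOVNE  r0←0x28
4: ✓ CMP  NZCV=1000
5: · MOVGT
6: · MOVPL
7: · MOVCS
8: ✓ CMP  NZCV=0010
9: ✓ ADDGE  r2←0x38
10: · ADDEQ
11: · MOVMI

VAL = 0x51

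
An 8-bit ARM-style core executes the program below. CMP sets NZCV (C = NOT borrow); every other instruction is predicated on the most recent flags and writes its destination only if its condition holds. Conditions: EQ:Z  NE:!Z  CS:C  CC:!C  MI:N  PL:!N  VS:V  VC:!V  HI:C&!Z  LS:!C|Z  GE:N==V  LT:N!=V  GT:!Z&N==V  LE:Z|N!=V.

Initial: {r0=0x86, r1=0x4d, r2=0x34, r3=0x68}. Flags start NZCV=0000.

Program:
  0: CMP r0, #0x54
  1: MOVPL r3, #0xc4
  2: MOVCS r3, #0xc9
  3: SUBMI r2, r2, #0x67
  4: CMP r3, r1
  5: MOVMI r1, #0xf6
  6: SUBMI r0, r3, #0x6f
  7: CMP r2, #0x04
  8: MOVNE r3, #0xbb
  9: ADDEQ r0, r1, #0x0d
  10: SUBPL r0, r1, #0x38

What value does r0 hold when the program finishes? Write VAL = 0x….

0: ✓ CMP  NZCV=0011
1: ✓ MOVPL  r3←0xc4
2: ✓ MOVCS  r3←0xc9
3: · SUBMI
4: ✓ CMP  NZCV=0011
5: · MOVMI
6: · SUBMI
7: ✓ CMP  NZCV=0010
8: ✓ MOVNE  r3←0xbb
9: · ADDEQ
10: ✓ SUBPL  r0←0x15

VAL = 0x15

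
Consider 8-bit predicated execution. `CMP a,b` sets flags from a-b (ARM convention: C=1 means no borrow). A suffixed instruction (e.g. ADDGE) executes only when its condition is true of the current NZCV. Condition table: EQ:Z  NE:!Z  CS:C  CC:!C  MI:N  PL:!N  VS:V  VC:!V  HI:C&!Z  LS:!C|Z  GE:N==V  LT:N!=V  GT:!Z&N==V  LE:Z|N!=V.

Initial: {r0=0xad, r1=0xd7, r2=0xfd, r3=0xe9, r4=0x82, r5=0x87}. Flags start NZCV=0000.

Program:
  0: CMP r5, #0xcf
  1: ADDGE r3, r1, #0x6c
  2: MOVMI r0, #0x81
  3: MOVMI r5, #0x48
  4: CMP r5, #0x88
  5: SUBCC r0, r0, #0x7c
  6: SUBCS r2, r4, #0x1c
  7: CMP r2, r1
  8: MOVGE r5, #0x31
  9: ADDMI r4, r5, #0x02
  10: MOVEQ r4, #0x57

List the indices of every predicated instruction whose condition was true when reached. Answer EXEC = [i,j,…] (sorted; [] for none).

[0] flags=1000 → (cmp)
[1] flags=1000 GE?F → skip
[2] flags=1000 MI?T → r0=0x81
[3] flags=1000 MI?T → r5=0x48
[4] flags=1001 → (cmp)
[5] flags=1001 CC?T → r0=0x05
[6] flags=1001 CS?F → skip
[7] flags=0010 → (cmp)
[8] flags=0010 GE?T → r5=0x31
[9] flags=0010 MI?F → skip
[10] flags=0010 EQ?F → skip

EXEC = [2,3,5,8]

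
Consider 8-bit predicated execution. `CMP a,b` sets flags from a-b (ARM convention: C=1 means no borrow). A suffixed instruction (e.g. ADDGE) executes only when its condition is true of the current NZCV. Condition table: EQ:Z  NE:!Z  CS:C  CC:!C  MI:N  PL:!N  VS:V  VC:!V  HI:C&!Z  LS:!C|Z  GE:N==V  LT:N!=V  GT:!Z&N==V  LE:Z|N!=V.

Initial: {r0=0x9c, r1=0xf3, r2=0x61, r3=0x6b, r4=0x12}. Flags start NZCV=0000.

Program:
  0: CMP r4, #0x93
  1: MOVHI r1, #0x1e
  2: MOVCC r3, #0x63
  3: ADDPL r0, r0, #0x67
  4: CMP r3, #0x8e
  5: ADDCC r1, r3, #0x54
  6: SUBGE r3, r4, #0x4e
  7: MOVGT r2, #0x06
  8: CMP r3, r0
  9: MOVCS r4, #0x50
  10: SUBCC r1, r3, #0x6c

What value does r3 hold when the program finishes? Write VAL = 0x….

[0] flags=0000 → (cmp)
[1] flags=0000 HI?F → skip
[2] flags=0000 CC?T → r3=0x63
[3] flags=0000 PL?T → r0=0x03
[4] flags=1001 → (cmp)
[5] flags=1001 CC?T → r1=0xb7
[6] flags=1001 GE?T → r3=0xc4
[7] flags=1001 GT?T → r2=0x06
[8] flags=1010 → (cmp)
[9] flags=1010 CS?T → r4=0x50
[10] flags=1010 CC?F → skip

VAL = 0xc4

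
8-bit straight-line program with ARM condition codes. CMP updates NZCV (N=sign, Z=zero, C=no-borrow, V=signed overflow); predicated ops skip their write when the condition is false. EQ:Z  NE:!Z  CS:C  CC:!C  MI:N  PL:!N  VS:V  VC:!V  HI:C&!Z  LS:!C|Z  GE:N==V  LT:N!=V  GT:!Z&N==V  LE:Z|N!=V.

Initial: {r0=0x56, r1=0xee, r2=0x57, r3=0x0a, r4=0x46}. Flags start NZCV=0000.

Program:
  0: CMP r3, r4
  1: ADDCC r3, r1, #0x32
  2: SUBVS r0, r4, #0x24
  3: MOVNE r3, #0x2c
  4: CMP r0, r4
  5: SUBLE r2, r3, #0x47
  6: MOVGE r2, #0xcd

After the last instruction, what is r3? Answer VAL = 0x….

VAL = 0x2c

0: ✓ CMP  NZCV=1000
1: ✓ ADDCC  r3←0x20
2: · SUBVS
3: ✓ MOVNE  r3←0x2c
4: ✓ CMP  NZCV=0010
5: · SUBLE
6: ✓ MOVGE  r2←0xcd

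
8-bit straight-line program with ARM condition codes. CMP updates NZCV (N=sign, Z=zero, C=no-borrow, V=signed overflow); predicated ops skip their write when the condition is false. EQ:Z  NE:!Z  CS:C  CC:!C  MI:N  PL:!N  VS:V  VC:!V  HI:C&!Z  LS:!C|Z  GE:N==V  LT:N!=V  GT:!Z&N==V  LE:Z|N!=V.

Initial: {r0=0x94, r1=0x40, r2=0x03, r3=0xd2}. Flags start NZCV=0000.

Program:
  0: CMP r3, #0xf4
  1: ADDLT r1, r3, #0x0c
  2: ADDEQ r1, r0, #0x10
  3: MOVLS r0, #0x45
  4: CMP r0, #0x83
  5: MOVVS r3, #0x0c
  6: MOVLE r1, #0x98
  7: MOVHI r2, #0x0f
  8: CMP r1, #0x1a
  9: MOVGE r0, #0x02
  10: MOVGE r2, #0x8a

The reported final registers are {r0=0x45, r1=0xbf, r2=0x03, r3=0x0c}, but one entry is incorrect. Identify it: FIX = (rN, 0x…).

FIX = (r1, 0xde)

[0] flags=1000 → (cmp)
[1] flags=1000 LT?T → r1=0xde
[2] flags=1000 EQ?F → skip
[3] flags=1000 LS?T → r0=0x45
[4] flags=1001 → (cmp)
[5] flags=1001 VS?T → r3=0x0c
[6] flags=1001 LE?F → skip
[7] flags=1001 HI?F → skip
[8] flags=1010 → (cmp)
[9] flags=1010 GE?F → skip
[10] flags=1010 GE?F → skip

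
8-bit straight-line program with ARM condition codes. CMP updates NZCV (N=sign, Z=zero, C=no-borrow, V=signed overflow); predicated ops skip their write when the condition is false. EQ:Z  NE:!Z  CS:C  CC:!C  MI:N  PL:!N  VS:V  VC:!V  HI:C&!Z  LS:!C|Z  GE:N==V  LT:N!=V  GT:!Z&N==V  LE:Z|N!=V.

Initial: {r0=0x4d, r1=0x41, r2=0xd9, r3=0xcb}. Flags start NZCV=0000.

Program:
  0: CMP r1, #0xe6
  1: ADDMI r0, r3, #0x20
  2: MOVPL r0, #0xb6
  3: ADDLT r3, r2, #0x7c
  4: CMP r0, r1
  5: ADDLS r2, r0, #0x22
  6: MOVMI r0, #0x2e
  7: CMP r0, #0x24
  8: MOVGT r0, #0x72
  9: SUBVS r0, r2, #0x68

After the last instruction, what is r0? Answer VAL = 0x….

VAL = 0xb6

[0] flags=0000 → (cmp)
[1] flags=0000 MI?F → skip
[2] flags=0000 PL?T → r0=0xb6
[3] flags=0000 LT?F → skip
[4] flags=0011 → (cmp)
[5] flags=0011 LS?F → skip
[6] flags=0011 MI?F → skip
[7] flags=1010 → (cmp)
[8] flags=1010 GT?F → skip
[9] flags=1010 VS?F → skip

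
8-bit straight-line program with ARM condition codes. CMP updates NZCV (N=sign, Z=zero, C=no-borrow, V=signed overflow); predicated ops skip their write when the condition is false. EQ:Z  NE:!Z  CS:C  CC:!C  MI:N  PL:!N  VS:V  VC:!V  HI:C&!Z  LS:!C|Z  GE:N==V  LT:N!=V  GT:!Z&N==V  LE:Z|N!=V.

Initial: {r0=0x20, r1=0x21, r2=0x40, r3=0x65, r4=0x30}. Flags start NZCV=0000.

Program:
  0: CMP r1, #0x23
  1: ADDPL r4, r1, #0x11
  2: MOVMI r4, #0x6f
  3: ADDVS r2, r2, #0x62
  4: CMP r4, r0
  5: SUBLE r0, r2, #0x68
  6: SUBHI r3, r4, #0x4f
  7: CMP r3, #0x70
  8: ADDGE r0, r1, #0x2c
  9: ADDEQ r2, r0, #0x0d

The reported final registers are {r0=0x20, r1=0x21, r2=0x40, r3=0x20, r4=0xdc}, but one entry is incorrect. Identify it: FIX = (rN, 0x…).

FIX = (r4, 0x6f)

[0] flags=1000 → (cmp)
[1] flags=1000 PL?F → skip
[2] flags=1000 MI?T → r4=0x6f
[3] flags=1000 VS?F → skip
[4] flags=0010 → (cmp)
[5] flags=0010 LE?F → skip
[6] flags=0010 HI?T → r3=0x20
[7] flags=1000 → (cmp)
[8] flags=1000 GE?F → skip
[9] flags=1000 EQ?F → skip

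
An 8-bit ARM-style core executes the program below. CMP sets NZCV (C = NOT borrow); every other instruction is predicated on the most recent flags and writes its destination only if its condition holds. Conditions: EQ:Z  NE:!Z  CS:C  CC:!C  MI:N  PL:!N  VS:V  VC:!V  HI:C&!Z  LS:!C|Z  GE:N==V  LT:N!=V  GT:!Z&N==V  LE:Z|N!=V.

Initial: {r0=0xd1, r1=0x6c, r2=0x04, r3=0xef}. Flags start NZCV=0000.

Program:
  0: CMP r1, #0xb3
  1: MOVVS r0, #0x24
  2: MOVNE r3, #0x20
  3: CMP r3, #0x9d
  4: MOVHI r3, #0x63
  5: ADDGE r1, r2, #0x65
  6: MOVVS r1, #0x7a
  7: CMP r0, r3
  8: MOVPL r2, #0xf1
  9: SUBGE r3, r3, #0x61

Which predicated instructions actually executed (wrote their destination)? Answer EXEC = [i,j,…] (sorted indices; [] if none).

0: ✓ CMP  NZCV=1001
1: ✓ MOVVS  r0←0x24
2: ✓ MOVNE  r3←0x20
3: ✓ CMP  NZCV=1001
4: · MOVHI
5: ✓ ADDGE  r1←0x69
6: ✓ MOVVS  r1←0x7a
7: ✓ CMP  NZCV=0010
8: ✓ MOVPL  r2←0xf1
9: ✓ SUBGE  r3←0xbf

EXEC = [1,2,5,6,8,9]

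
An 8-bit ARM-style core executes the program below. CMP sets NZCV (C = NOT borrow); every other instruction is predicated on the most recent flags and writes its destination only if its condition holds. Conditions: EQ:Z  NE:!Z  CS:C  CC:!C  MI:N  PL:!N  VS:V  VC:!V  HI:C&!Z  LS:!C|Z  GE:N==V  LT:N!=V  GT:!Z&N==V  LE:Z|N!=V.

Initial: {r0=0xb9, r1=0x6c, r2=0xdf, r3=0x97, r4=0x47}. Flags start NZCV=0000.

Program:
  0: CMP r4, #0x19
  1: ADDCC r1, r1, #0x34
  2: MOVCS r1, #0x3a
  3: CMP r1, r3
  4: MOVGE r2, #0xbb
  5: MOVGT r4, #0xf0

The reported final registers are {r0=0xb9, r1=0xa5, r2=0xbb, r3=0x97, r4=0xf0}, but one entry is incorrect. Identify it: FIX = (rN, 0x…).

FIX = (r1, 0x3a)

[0] flags=0010 → (cmp)
[1] flags=0010 CC?F → skip
[2] flags=0010 CS?T → r1=0x3a
[3] flags=1001 → (cmp)
[4] flags=1001 GE?T → r2=0xbb
[5] flags=1001 GT?T → r4=0xf0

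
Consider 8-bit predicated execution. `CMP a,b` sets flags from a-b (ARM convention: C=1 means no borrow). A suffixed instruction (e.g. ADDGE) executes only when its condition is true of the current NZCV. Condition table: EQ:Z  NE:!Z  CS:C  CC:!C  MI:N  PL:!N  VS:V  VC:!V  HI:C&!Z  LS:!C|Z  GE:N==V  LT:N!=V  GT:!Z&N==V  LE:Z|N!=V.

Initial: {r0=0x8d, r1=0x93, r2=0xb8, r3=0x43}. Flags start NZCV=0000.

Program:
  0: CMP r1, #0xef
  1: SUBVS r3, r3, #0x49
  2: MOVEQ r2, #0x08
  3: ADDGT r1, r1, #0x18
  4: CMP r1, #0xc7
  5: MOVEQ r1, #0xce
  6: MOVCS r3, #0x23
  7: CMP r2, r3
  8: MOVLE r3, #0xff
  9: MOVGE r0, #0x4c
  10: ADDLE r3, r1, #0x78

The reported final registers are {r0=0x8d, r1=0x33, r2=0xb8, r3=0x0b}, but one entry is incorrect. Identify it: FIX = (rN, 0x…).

FIX = (r1, 0x93)

0: ✓ CMP  NZCV=1000
1: · SUBVS
2: · MOVEQ
3: · ADDGT
4: ✓ CMP  NZCV=1000
5: · MOVEQ
6: · MOVCS
7: ✓ CMP  NZCV=0011
8: ✓ MOVLE  r3←0xff
9: · MOVGE
10: ✓ ADDLE  r3←0x0b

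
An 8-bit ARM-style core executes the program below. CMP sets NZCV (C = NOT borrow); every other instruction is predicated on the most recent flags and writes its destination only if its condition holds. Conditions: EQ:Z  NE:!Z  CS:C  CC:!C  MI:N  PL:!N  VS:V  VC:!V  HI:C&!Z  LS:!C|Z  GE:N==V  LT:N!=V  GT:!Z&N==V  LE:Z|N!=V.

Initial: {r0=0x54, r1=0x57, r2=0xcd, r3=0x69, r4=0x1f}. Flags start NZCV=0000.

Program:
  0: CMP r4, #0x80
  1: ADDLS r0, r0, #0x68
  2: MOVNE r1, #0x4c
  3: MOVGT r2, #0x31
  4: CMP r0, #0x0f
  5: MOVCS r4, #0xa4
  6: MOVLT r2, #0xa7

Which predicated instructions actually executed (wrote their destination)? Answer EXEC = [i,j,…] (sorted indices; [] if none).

[0] flags=1001 → (cmp)
[1] flags=1001 LS?T → r0=0xbc
[2] flags=1001 NE?T → r1=0x4c
[3] flags=1001 GT?T → r2=0x31
[4] flags=1010 → (cmp)
[5] flags=1010 CS?T → r4=0xa4
[6] flags=1010 LT?T → r2=0xa7

EXEC = [1,2,3,5,6]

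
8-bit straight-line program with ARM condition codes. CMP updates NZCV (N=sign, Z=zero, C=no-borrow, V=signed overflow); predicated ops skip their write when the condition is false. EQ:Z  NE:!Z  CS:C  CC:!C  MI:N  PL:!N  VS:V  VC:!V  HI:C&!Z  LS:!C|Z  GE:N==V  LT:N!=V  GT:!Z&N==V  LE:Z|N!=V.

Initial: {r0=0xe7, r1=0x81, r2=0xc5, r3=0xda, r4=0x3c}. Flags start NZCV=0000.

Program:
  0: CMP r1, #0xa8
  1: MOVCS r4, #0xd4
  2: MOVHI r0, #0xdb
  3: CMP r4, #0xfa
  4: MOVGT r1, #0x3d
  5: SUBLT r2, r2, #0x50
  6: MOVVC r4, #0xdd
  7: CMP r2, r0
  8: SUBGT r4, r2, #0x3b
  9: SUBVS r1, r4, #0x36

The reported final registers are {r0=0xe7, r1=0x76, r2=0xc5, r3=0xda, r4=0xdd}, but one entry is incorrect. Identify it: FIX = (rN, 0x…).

FIX = (r1, 0x3d)

[0] flags=1000 → (cmp)
[1] flags=1000 CS?F → skip
[2] flags=1000 HI?F → skip
[3] flags=0000 → (cmp)
[4] flags=0000 GT?T → r1=0x3d
[5] flags=0000 LT?F → skip
[6] flags=0000 VC?T → r4=0xdd
[7] flags=1000 → (cmp)
[8] flags=1000 GT?F → skip
[9] flags=1000 VS?F → skip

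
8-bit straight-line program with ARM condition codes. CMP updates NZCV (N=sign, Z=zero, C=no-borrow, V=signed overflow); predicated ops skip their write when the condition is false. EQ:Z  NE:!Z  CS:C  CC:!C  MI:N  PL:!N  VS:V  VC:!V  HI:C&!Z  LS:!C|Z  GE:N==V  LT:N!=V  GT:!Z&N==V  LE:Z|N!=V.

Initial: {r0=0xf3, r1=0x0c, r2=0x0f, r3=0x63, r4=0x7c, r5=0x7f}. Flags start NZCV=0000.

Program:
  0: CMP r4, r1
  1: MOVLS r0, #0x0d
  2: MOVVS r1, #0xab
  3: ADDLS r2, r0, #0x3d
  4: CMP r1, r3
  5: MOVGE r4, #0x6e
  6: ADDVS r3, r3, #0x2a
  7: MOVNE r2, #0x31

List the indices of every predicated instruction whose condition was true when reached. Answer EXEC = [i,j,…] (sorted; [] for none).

0: ✓ CMP  NZCV=0010
1: · MOVLS
2: · MOVVS
3: · ADDLS
4: ✓ CMP  NZCV=1000
5: · MOVGE
6: · ADDVS
7: ✓ MOVNE  r2←0x31

EXEC = [7]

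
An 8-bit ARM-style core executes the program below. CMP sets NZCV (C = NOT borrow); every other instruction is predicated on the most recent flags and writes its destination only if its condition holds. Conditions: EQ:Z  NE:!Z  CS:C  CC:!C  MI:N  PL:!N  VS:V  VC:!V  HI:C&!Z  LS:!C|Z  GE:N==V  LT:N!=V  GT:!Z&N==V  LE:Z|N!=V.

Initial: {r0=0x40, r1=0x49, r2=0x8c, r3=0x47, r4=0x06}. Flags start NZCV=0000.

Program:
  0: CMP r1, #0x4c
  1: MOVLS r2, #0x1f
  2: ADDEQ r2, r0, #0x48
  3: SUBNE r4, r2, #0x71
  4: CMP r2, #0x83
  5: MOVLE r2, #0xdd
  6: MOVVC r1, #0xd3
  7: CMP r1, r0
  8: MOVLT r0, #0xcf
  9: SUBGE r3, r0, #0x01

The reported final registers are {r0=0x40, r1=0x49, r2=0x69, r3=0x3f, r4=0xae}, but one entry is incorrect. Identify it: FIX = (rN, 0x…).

[0] flags=1000 → (cmp)
[1] flags=1000 LS?T → r2=0x1f
[2] flags=1000 EQ?F → skip
[3] flags=1000 NE?T → r4=0xae
[4] flags=1001 → (cmp)
[5] flags=1001 LE?F → skip
[6] flags=1001 VC?F → skip
[7] flags=0010 → (cmp)
[8] flags=0010 LT?F → skip
[9] flags=0010 GE?T → r3=0x3f

FIX = (r2, 0x1f)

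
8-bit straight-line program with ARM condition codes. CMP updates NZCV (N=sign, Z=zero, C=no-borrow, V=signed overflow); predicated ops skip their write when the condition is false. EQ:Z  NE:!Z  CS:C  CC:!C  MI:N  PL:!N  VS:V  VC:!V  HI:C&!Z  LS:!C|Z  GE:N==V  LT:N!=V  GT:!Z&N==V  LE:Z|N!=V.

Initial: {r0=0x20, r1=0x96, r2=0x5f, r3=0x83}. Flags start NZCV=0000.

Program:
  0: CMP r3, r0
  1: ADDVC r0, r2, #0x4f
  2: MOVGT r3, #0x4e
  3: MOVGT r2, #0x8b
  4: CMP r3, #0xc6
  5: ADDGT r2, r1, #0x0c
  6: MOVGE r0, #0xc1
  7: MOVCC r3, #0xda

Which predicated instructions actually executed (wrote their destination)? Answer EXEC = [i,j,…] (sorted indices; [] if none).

[0] flags=0011 → (cmp)
[1] flags=0011 VC?F → skip
[2] flags=0011 GT?F → skip
[3] flags=0011 GT?F → skip
[4] flags=1000 → (cmp)
[5] flags=1000 GT?F → skip
[6] flags=1000 GE?F → skip
[7] flags=1000 CC?T → r3=0xda

EXEC = [7]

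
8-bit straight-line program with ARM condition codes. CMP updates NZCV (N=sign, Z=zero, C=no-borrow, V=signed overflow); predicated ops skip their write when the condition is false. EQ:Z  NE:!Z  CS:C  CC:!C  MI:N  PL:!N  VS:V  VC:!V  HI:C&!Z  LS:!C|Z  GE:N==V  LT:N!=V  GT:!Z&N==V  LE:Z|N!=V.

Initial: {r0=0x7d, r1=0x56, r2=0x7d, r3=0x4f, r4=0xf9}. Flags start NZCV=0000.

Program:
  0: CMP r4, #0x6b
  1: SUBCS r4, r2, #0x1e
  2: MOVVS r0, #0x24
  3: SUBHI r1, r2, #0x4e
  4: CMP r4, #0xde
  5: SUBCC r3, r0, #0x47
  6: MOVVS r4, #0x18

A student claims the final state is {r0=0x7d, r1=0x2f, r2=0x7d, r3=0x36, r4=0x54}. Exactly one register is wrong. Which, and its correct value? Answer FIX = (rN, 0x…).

[0] flags=1010 → (cmp)
[1] flags=1010 CS?T → r4=0x5f
[2] flags=1010 VS?F → skip
[3] flags=1010 HI?T → r1=0x2f
[4] flags=1001 → (cmp)
[5] flags=1001 CC?T → r3=0x36
[6] flags=1001 VS?T → r4=0x18

FIX = (r4, 0x18)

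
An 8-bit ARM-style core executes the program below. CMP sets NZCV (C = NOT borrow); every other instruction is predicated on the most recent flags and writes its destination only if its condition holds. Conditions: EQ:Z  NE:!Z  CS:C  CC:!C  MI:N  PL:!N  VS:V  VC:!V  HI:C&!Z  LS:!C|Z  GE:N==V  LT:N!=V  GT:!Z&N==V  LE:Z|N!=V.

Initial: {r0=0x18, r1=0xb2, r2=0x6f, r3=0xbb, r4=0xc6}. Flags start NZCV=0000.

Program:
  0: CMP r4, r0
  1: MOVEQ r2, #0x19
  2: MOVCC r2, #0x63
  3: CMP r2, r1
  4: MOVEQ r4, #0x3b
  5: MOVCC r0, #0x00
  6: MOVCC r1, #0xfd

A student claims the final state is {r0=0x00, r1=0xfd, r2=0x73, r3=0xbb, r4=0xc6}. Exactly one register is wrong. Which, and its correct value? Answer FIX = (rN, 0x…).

[0] flags=1010 → (cmp)
[1] flags=1010 EQ?F → skip
[2] flags=1010 CC?F → skip
[3] flags=1001 → (cmp)
[4] flags=1001 EQ?F → skip
[5] flags=1001 CC?T → r0=0x00
[6] flags=1001 CC?T → r1=0xfd

FIX = (r2, 0x6f)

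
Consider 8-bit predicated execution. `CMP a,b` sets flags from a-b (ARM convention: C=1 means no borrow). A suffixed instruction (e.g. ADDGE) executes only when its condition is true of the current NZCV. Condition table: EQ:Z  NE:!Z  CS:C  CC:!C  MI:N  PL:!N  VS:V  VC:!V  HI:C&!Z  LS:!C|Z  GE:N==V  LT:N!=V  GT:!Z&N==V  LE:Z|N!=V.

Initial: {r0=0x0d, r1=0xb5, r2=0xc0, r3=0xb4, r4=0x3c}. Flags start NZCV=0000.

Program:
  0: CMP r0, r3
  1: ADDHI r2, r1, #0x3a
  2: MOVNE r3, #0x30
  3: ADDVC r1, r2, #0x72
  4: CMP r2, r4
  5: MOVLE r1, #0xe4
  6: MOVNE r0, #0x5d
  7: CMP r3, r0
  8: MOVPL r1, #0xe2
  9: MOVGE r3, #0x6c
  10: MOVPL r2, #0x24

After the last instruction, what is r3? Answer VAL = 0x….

0: ✓ CMP  NZCV=0000
1: · ADDHI
2: ✓ MOVNE  r3←0x30
3: ✓ ADDVC  r1←0x32
4: ✓ CMP  NZCV=1010
5: ✓ MOVLE  r1←0xe4
6: ✓ MOVNE  r0←0x5d
7: ✓ CMP  NZCV=1000
8: · MOVPL
9: · MOVGE
10: · MOVPL

VAL = 0x30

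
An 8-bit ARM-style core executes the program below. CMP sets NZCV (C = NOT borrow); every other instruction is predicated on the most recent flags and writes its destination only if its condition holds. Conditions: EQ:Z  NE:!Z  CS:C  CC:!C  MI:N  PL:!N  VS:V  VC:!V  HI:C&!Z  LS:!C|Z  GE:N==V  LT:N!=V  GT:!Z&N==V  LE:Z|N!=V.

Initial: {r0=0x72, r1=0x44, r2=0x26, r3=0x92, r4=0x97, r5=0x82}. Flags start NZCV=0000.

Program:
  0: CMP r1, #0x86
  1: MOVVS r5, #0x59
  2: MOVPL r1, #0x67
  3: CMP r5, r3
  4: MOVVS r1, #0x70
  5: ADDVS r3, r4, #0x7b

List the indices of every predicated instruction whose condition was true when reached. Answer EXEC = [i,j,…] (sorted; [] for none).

EXEC = [1,4,5]

[0] flags=1001 → (cmp)
[1] flags=1001 VS?T → r5=0x59
[2] flags=1001 PL?F → skip
[3] flags=1001 → (cmp)
[4] flags=1001 VS?T → r1=0x70
[5] flags=1001 VS?T → r3=0x12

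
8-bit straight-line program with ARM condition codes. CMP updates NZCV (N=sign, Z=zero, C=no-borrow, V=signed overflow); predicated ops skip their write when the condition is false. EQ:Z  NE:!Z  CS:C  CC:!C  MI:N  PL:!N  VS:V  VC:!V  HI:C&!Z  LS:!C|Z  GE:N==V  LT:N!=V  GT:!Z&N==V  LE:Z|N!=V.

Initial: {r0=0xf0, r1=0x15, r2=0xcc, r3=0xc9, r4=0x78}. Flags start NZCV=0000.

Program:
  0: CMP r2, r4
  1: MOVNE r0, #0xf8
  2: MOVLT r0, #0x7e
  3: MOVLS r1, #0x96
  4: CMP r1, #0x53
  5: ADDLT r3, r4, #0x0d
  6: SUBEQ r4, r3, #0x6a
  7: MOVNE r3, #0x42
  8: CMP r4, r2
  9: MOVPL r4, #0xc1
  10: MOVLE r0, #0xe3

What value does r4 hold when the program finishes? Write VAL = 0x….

0: ✓ CMP  NZCV=0011
1: ✓ MOVNE  r0←0xf8
2: ✓ MOVLT  r0←0x7e
3: · MOVLS
4: ✓ CMP  NZCV=1000
5: ✓ ADDLT  r3←0x85
6: · SUBEQ
7: ✓ MOVNE  r3←0x42
8: ✓ CMP  NZCV=1001
9: · MOVPL
10: · MOVLE

VAL = 0x78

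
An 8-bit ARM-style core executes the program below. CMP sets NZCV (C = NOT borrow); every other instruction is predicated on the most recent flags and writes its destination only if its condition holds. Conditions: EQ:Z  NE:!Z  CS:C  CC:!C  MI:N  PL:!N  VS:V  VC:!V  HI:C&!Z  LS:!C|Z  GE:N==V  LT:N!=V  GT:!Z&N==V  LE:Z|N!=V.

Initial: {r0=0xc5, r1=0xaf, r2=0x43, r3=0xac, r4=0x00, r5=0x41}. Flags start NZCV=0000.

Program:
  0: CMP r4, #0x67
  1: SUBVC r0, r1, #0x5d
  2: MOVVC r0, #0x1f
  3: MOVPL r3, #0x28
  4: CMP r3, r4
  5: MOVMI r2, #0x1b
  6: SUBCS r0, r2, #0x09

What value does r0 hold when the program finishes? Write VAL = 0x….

[0] flags=1000 → (cmp)
[1] flags=1000 VC?T → r0=0x52
[2] flags=1000 VC?T → r0=0x1f
[3] flags=1000 PL?F → skip
[4] flags=1010 → (cmp)
[5] flags=1010 MI?T → r2=0x1b
[6] flags=1010 CS?T → r0=0x12

VAL = 0x12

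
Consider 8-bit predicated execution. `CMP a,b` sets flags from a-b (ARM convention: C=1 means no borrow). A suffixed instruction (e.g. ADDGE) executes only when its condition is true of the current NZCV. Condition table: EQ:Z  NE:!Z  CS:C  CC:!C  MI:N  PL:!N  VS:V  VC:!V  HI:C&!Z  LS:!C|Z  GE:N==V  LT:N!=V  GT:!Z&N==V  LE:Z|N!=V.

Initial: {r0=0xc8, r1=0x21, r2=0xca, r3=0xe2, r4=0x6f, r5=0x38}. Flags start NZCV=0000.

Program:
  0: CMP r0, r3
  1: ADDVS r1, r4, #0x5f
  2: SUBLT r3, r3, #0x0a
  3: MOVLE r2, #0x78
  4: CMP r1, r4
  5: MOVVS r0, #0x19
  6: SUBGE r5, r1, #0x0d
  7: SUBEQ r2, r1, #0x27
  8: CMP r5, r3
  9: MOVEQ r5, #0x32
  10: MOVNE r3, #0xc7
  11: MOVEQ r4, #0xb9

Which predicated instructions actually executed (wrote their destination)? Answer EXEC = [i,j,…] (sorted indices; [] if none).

0: ✓ CMP  NZCV=1000
1: · ADDVS
2: ✓ SUBLT  r3←0xd8
3: ✓ MOVLE  r2←0x78
4: ✓ CMP  NZCV=1000
5: · MOVVS
6: · SUBGE
7: · SUBEQ
8: ✓ CMP  NZCV=0000
9: · MOVEQ
10: ✓ MOVNE  r3←0xc7
11: · MOVEQ

EXEC = [2,3,10]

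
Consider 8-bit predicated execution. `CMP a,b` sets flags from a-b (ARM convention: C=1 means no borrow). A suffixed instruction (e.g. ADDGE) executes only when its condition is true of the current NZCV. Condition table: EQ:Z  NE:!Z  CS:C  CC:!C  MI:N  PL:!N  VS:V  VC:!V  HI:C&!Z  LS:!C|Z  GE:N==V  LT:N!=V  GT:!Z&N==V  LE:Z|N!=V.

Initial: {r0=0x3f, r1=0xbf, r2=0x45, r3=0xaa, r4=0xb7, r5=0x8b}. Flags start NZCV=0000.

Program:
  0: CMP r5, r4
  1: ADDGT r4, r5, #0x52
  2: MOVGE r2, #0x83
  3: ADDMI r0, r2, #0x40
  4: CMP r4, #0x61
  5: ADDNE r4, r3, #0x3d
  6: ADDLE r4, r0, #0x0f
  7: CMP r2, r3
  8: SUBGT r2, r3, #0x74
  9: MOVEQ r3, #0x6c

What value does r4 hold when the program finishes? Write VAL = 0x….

[0] flags=1000 → (cmp)
[1] flags=1000 GT?F → skip
[2] flags=1000 GE?F → skip
[3] flags=1000 MI?T → r0=0x85
[4] flags=0011 → (cmp)
[5] flags=0011 NE?T → r4=0xe7
[6] flags=0011 LE?T → r4=0x94
[7] flags=1001 → (cmp)
[8] flags=1001 GT?T → r2=0x36
[9] flags=1001 EQ?F → skip

VAL = 0x94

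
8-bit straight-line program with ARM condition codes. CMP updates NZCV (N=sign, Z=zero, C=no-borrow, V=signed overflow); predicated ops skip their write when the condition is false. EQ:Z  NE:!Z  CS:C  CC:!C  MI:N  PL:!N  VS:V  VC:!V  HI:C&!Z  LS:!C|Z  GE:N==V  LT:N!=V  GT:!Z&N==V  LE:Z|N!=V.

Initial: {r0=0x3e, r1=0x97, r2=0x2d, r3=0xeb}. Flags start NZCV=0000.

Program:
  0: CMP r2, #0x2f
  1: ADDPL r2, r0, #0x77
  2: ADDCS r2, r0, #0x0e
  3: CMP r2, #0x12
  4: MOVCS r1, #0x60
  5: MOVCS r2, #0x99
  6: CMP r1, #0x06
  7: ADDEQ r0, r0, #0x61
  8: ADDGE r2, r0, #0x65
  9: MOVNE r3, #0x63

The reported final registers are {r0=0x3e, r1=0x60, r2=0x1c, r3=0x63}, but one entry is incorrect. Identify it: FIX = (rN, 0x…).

FIX = (r2, 0xa3)

[0] flags=1000 → (cmp)
[1] flags=1000 PL?F → skip
[2] flags=1000 CS?F → skip
[3] flags=0010 → (cmp)
[4] flags=0010 CS?T → r1=0x60
[5] flags=0010 CS?T → r2=0x99
[6] flags=0010 → (cmp)
[7] flags=0010 EQ?F → skip
[8] flags=0010 GE?T → r2=0xa3
[9] flags=0010 NE?T → r3=0x63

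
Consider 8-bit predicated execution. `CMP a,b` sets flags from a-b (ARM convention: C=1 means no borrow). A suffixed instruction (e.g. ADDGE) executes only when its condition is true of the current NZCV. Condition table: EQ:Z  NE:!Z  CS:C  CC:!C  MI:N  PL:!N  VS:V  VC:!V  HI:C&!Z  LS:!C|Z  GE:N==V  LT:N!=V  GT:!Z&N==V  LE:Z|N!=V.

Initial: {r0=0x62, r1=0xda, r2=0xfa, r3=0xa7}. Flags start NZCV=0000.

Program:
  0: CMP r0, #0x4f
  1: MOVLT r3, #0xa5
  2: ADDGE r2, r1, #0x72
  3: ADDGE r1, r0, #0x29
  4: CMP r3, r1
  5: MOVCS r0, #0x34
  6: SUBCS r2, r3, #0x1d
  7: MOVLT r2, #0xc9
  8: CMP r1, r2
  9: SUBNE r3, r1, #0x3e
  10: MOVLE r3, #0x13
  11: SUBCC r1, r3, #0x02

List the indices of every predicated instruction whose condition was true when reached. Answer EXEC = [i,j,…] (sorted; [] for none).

[0] flags=0010 → (cmp)
[1] flags=0010 LT?F → skip
[2] flags=0010 GE?T → r2=0x4c
[3] flags=0010 GE?T → r1=0x8b
[4] flags=0010 → (cmp)
[5] flags=0010 CS?T → r0=0x34
[6] flags=0010 CS?T → r2=0x8a
[7] flags=0010 LT?F → skip
[8] flags=0010 → (cmp)
[9] flags=0010 NE?T → r3=0x4d
[10] flags=0010 LE?F → skip
[11] flags=0010 CC?F → skip

EXEC = [2,3,5,6,9]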